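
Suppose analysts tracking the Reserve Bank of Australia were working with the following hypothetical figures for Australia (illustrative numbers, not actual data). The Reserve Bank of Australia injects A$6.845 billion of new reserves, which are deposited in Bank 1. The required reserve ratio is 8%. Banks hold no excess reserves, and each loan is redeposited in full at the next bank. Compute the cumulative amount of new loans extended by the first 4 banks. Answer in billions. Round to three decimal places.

Bank i lends (1 − rr)^i of the original deposit: Bank 1 lends 6.845·0.9200 = 6.2974, Bank 2 lends 6.845·0.9200² ≈ 5.7936, and so on.
Summing a geometric series: total = 6.845·[0.9200·(1 − 0.9200^4) / (1 − 0.9200)] ≈ 22.3248 billion.

A$22.325 billion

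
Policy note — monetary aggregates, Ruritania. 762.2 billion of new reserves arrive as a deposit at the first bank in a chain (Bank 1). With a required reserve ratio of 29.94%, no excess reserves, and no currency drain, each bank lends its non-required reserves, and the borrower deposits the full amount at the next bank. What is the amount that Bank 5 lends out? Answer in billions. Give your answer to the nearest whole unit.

Each bank lends a fraction (1 − rr) = 0.7006 of the deposit it receives, so Bank 5 receives 762.2·0.7006^4 and lends 762.2·0.7006^5 ≈ 128.6529 billion.

129 billion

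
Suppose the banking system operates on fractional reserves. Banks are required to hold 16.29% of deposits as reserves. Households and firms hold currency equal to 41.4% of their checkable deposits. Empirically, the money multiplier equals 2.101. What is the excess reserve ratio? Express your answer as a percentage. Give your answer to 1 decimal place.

9.6%

Using m = 2.101. Since m = (1 + c)/(c + rr + e), the denominator satisfies c + rr + e = (1 + c)/m = (1 + 0.414) / 2.101 ≈ 0.673013.
With c = 0.414 and rr = 0.1629, the excess reserve ratio is 0.673013 − 0.414 − 0.1629 = 0.096113.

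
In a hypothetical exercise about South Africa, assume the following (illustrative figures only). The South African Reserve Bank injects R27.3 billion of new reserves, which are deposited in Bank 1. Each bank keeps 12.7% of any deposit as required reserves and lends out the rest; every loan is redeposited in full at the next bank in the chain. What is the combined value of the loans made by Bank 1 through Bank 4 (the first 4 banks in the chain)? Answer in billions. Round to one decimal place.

Bank i lends (1 − rr)^i of the original deposit: Bank 1 lends 27.3·0.8730 = 23.8329, Bank 2 lends 27.3·0.8730² ≈ 20.8061, and so on.
Summing a geometric series: total = 27.3·[0.8730·(1 − 0.8730^4) / (1 − 0.8730)] ≈ 78.6597 billion.

R78.7 billion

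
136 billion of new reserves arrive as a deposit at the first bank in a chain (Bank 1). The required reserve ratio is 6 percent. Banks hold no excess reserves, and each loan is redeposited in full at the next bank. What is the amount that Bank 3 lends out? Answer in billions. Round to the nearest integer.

113 billion

Each bank lends a fraction (1 − rr) = 0.9400 of the deposit it receives, so Bank 3 receives 136·0.9400^2 and lends 136·0.9400^3 ≈ 112.9594 billion.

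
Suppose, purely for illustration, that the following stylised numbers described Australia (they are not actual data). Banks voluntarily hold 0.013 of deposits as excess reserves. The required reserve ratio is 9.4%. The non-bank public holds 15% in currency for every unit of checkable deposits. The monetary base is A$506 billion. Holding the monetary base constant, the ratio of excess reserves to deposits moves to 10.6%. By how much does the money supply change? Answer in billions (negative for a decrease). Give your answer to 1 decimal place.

-601.6 billion

Initially m₁ = (1 + 0.15) / (0.094 + 0.013 + 0.15) ≈ 4.47471, so M₁ = 4.47471 × 506 ≈ 2264.2033 billion.
After the change m₂ = (1 + 0.15) / (0.094 + 0.106 + 0.15) ≈ 3.28571, so M₂ = 3.28571 × 506 ≈ 1662.5693 billion.
ΔM = M₂ − M₁ = 1662.5693 − 2264.2033 = -601.634 billion.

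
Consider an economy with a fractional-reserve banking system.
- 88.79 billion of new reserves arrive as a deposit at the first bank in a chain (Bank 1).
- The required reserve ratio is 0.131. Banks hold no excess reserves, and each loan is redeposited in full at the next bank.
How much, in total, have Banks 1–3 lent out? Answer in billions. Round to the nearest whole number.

Bank i lends (1 − rr)^i of the original deposit: Bank 1 lends 88.79·0.8690 ≈ 77.1585, Bank 2 lends 88.79·0.8690² ≈ 67.0507, and so on.
Summing a geometric series: total = 88.79·[0.8690·(1 − 0.8690^3) / (1 − 0.8690)] ≈ 202.4764 billion.

202 billion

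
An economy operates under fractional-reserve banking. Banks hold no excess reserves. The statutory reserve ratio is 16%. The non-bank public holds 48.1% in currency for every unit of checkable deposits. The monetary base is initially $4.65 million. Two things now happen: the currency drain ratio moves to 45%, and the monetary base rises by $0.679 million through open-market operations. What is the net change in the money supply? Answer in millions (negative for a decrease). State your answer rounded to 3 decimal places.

Before: m₁ = (1 + 0.481) / (0.16 + 0.481) ≈ 2.31045, MB₁ = 4.65, so M₁ = 2.31045 × 4.65 ≈ 10.7436 million.
After: m₂ = (1 + 0.45) / (0.16 + 0.45) ≈ 2.37705, MB₂ = 4.65 + 0.679 = 5.329, so M₂ = 2.37705 × 5.329 ≈ 12.6673 million.
ΔM = M₂ − M₁ = 12.6673 − 10.7436 = 1.9237 million.

$1.924 million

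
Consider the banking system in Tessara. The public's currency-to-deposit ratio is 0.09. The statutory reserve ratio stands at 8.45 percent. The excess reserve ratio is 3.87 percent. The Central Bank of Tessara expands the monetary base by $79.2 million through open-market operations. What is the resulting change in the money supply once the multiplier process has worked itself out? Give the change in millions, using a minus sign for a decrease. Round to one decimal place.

$404.9 million

The money multiplier is m = (1 + c) / (rr + e + c) = (1 + 0.09) / (0.0845 + 0.0387 + 0.09) ≈ 5.1126.
The purchase adds 79.2 million of base, so ΔM = m × ΔMB = 5.1126 × (+79.2) ≈ 404.9179 million.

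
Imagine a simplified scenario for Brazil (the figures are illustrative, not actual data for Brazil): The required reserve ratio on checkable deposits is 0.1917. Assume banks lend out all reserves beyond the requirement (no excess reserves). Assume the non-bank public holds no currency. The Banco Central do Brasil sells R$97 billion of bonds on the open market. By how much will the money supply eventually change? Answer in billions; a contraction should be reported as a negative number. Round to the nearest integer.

-506 billion

The simple money multiplier is m = 1/rr = 1/0.1917 ≈ 5.2165.
An open-market sale reduces the monetary base by 97 billion, so ΔM = m × ΔMB = 5.2165 × (−97) = -506.0005 billion.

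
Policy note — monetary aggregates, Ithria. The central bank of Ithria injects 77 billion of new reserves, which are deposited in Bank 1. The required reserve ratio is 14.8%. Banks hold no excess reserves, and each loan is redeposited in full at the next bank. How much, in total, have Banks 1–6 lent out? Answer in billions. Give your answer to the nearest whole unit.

274 billion

Bank i lends (1 − rr)^i of the original deposit: Bank 1 lends 77·0.8520 = 65.6040, Bank 2 lends 77·0.8520² ≈ 55.8946, and so on.
Summing a geometric series: total = 77·[0.8520·(1 − 0.8520^6) / (1 − 0.8520)] ≈ 273.7170 billion.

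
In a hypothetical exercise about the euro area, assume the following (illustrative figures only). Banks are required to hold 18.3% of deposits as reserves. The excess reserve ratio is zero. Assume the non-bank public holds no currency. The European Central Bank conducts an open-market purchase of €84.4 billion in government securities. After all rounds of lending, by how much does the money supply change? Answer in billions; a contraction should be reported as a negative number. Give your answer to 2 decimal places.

The simple money multiplier is m = 1/rr = 1/0.183 ≈ 5.46448.
An open-market purchase increases the monetary base by 84.4 billion, so ΔM = m × ΔMB = 5.46448 × 84.4 ≈ 461.2021 billion.

€461.20 billion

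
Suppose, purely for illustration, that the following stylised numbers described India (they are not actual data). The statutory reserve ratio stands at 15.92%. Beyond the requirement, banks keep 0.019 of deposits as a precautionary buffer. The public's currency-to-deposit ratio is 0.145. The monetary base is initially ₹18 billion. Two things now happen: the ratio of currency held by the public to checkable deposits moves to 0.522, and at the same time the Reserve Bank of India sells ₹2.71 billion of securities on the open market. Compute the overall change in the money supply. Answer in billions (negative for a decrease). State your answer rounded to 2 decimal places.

Before: m₁ = (1 + 0.145) / (0.1592 + 0.019 + 0.145) ≈ 3.54270, MB₁ = 18, so M₁ = 3.54270 × 18 = 63.7686 billion.
After: m₂ = (1 + 0.522) / (0.1592 + 0.019 + 0.522) ≈ 2.17366, MB₂ = 18 − 2.71 = 15.29, so M₂ = 2.17366 × 15.29 ≈ 33.2353 billion.
ΔM = M₂ − M₁ = 33.2353 − 63.7686 = -30.5333 billion.

-30.53 billion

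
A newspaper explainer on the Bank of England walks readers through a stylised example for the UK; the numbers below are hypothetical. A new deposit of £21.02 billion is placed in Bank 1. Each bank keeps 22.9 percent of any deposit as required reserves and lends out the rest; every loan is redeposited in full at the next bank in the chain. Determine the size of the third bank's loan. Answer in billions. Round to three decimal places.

£9.634 billion

Each bank lends a fraction (1 − rr) = 0.7710 of the deposit it receives, so Bank 3 receives 21.02·0.7710^2 and lends 21.02·0.7710^3 ≈ 9.6338 billion.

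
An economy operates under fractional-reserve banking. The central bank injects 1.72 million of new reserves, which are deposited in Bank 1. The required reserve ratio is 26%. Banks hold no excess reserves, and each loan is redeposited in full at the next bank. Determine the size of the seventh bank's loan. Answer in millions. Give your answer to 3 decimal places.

0.209 million

Each bank lends a fraction (1 − rr) = 0.7400 of the deposit it receives, so Bank 7 receives 1.72·0.7400^6 and lends 1.72·0.7400^7 ≈ 0.2090 million.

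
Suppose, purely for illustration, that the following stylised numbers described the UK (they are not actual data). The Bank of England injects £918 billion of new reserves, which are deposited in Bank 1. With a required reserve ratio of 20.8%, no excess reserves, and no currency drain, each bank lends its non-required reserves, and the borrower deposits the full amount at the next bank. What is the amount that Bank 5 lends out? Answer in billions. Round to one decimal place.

£286.1 billion

Each bank lends a fraction (1 − rr) = 0.7920 of the deposit it receives, so Bank 5 receives 918·0.7920^4 and lends 918·0.7920^5 ≈ 286.0675 billion.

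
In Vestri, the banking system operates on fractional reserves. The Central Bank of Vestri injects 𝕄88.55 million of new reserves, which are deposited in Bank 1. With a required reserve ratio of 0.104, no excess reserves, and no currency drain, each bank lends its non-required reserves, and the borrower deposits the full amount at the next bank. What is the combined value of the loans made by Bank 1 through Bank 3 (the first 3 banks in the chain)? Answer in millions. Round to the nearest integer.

𝕄214 million

Bank i lends (1 − rr)^i of the original deposit: Bank 1 lends 88.55·0.8960 = 79.3408, Bank 2 lends 88.55·0.8960² ≈ 71.0894, and so on.
Summing a geometric series: total = 88.55·[0.8960·(1 − 0.8960^3) / (1 − 0.8960)] ≈ 214.1262 million.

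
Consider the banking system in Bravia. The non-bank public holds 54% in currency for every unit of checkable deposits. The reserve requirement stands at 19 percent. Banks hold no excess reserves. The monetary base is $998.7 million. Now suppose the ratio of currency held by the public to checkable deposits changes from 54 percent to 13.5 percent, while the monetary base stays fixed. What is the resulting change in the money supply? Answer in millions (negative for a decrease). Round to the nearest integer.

Initially m₁ = (1 + 0.54) / (0.19 + 0.54) ≈ 2.1096, so M₁ = 2.1096 × 998.7 ≈ 2106.8575 million.
After the change m₂ = (1 + 0.135) / (0.19 + 0.135) ≈ 3.4923, so M₂ = 3.4923 × 998.7 ≈ 3487.76 million.
ΔM = M₂ − M₁ = 3487.76 − 2106.8575 = 1380.9025 million.

$1381 million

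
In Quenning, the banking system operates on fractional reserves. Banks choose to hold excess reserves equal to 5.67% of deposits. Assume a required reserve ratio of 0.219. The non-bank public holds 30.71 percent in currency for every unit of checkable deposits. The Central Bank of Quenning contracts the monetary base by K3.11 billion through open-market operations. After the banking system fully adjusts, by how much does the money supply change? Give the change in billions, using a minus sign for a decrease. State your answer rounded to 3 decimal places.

The money multiplier is m = (1 + c) / (rr + e + c) = (1 + 0.3071) / (0.219 + 0.0567 + 0.3071) ≈ 2.24279.
The sale removes 3.11 billion of base, so ΔM = m × ΔMB = 2.24279 × (−3.11) ≈ -6.9751 billion.

-6.975 billion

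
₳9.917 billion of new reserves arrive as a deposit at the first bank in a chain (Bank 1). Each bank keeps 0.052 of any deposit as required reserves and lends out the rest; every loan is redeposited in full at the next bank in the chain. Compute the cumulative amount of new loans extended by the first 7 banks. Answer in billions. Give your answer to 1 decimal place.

₳56.4 billion

Bank i lends (1 − rr)^i of the original deposit: Bank 1 lends 9.917·0.9480 ≈ 9.4013, Bank 2 lends 9.917·0.9480² ≈ 8.9124, and so on.
Summing a geometric series: total = 9.917·[0.9480·(1 − 0.9480^7) / (1 − 0.9480)] ≈ 56.3879 billion.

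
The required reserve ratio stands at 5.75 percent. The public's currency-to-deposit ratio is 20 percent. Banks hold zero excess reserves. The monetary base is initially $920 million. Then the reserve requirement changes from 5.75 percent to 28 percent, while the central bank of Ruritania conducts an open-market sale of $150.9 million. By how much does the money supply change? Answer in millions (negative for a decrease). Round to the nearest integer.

-2365 million

Before: m₁ = (1 + 0.2) / (0.0575 + 0.2) ≈ 4.6602, MB₁ = 920, so M₁ = 4.6602 × 920 = 4287.384 million.
After: m₂ = (1 + 0.2) / (0.28 + 0.2) = 2.5, MB₂ = 920 − 150.9 = 769.1, so M₂ = 2.5 × 769.1 = 1922.75 million.
ΔM = M₂ − M₁ = 1922.75 − 4287.384 = -2364.634 million.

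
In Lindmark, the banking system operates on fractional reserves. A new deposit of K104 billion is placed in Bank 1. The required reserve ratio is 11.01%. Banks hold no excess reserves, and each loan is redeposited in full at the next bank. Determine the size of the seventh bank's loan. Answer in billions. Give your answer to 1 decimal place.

Each bank lends a fraction (1 − rr) = 0.8899 of the deposit it receives, so Bank 7 receives 104·0.8899^6 and lends 104·0.8899^7 ≈ 45.9644 billion.

K46.0 billion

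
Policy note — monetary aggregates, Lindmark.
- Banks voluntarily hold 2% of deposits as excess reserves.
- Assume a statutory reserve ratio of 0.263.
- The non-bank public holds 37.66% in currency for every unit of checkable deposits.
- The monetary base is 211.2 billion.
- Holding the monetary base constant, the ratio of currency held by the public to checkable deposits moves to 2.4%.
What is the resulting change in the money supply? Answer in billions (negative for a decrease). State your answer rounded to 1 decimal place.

Initially m₁ = (1 + 0.3766) / (0.263 + 0.02 + 0.3766) ≈ 2.08702, so M₁ = 2.08702 × 211.2 ≈ 440.7786 billion.
After the change m₂ = (1 + 0.024) / (0.263 + 0.02 + 0.024) ≈ 3.33550, so M₂ = 3.33550 × 211.2 = 704.4576 billion.
ΔM = M₂ − M₁ = 704.4576 − 440.7786 = 263.679 billion.

263.7 billion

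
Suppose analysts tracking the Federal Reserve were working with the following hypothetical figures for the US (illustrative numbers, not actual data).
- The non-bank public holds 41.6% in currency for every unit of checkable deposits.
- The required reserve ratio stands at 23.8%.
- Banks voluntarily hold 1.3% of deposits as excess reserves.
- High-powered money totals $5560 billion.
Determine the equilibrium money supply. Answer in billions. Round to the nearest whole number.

$11804 billion

The money multiplier is m = (1 + c) / (rr + e + c) = (1 + 0.416) / (0.238 + 0.013 + 0.416) ≈ 2.12294.
So M = m × MB = 2.12294 × 5560 = 11803.5464 billion.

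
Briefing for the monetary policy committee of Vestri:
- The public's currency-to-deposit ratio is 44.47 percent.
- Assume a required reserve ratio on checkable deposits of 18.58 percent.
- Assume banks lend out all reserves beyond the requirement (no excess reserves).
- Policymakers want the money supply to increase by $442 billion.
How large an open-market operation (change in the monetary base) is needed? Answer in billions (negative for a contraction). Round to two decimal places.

$192.90 billion

The money multiplier is m = (1 + c) / (rr + c) = (1 + 0.4447) / (0.1858 + 0.4447) ≈ 2.291356.
ΔMB = ΔM / m = (+442) / 2.291356 ≈ 192.8989 billion.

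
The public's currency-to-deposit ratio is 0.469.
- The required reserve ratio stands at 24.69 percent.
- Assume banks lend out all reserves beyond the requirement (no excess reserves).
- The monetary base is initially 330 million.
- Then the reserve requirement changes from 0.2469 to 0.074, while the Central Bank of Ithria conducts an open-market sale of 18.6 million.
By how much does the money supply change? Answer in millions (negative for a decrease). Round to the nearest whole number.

165 million

Before: m₁ = (1 + 0.469) / (0.2469 + 0.469) ≈ 2.0520, MB₁ = 330, so M₁ = 2.0520 × 330 = 677.16 million.
After: m₂ = (1 + 0.469) / (0.074 + 0.469) ≈ 2.7053, MB₂ = 330 − 18.6 = 311.4, so M₂ = 2.7053 × 311.4 ≈ 842.4304 million.
ΔM = M₂ − M₁ = 842.4304 − 677.16 = 165.2704 million.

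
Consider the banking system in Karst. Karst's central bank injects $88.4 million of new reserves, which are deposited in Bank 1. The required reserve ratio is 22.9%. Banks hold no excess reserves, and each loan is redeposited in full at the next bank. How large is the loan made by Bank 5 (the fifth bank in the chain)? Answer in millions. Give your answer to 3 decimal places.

$24.084 million

Each bank lends a fraction (1 − rr) = 0.7710 of the deposit it receives, so Bank 5 receives 88.4·0.7710^4 and lends 88.4·0.7710^5 ≈ 24.0838 million.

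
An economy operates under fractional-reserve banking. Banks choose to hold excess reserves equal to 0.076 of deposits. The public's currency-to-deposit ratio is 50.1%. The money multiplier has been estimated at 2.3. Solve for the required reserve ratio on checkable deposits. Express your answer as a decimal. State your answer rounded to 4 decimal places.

0.0756

Using m = 2.3. Since m = (1 + c)/(c + rr + e), the denominator satisfies c + rr + e = (1 + c)/m = (1 + 0.501) / 2.3 ≈ 0.652609.
With c = 0.501 and e = 0.076, the required reserve ratio on checkable deposits is 0.652609 − 0.501 − 0.076 = 0.075609.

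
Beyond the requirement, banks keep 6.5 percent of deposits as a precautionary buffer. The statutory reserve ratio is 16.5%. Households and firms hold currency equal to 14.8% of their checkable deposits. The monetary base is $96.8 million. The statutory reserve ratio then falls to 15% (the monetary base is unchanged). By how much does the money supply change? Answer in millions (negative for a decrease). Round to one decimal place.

$12.1 million

Initially m₁ = (1 + 0.148) / (0.165 + 0.065 + 0.148) ≈ 3.0370, so M₁ = 3.0370 × 96.8 = 293.9816 million.
After the change m₂ = (1 + 0.148) / (0.15 + 0.065 + 0.148) ≈ 3.1625, so M₂ = 3.1625 × 96.8 = 306.13 million.
ΔM = M₂ − M₁ = 306.13 − 293.9816 = 12.1484 million.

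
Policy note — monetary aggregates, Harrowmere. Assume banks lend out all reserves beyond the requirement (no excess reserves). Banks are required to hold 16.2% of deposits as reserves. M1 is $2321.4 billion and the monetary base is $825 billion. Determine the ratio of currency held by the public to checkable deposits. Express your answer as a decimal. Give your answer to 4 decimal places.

0.3000

Using m = M/MB = 2321.4/825 ≈ 2.813818. From m = (1 + c)/(c + rr + e), rearranging gives 1 + c = m·(c + rr + e), so c·(1 − m) = m·(rr + e) − 1.
Hence c = [m·(rr + e) − 1]/(1 − m) = [2.813818 × (0.162 + 0) − 1] / (1 − 2.813818) ≈ 0.300009.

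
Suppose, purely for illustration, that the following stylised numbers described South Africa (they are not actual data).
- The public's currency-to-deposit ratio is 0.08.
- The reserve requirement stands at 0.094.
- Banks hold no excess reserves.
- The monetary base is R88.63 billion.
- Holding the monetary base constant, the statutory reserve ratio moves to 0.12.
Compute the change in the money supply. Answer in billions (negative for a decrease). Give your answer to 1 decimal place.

Initially m₁ = (1 + 0.08) / (0.094 + 0.08) ≈ 6.2069, so M₁ = 6.2069 × 88.63 ≈ 550.1175 billion.
After the change m₂ = (1 + 0.08) / (0.12 + 0.08) = 5.4, so M₂ = 5.4 × 88.63 = 478.602 billion.
ΔM = M₂ − M₁ = 478.602 − 550.1175 = -71.5155 billion.

-71.5 billion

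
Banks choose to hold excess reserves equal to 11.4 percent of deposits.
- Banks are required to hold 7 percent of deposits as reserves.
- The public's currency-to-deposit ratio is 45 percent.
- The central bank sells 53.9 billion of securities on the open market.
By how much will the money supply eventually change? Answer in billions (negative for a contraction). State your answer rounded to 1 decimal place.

The money multiplier is m = (1 + c) / (rr + e + c) = (1 + 0.45) / (0.07 + 0.114 + 0.45) ≈ 2.2871.
The sale removes 53.9 billion of base, so ΔM = m × ΔMB = 2.2871 × (−53.9) ≈ -123.2747 billion.

-123.3 billion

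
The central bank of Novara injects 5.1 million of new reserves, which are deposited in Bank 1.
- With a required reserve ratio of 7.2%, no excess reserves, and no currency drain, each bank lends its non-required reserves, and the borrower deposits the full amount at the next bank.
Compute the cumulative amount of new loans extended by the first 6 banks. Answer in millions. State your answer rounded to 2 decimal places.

23.75 million

Bank i lends (1 − rr)^i of the original deposit: Bank 1 lends 5.1·0.9280 = 4.7328, Bank 2 lends 5.1·0.9280² ≈ 4.3920, and so on.
Summing a geometric series: total = 5.1·[0.9280·(1 − 0.9280^6) / (1 − 0.9280)] ≈ 23.7503 million.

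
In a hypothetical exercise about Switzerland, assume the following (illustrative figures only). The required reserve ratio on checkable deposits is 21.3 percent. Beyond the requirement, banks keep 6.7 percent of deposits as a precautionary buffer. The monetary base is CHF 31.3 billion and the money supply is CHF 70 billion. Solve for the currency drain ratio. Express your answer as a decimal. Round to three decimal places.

Using m = M/MB = 70/31.3 ≈ 2.236422. From m = (1 + c)/(c + rr + e), rearranging gives 1 + c = m·(c + rr + e), so c·(1 − m) = m·(rr + e) − 1.
Hence c = [m·(rr + e) − 1]/(1 − m) = [2.236422 × (0.213 + 0.067) − 1] / (1 − 2.236422) ≈ 0.302325.

0.302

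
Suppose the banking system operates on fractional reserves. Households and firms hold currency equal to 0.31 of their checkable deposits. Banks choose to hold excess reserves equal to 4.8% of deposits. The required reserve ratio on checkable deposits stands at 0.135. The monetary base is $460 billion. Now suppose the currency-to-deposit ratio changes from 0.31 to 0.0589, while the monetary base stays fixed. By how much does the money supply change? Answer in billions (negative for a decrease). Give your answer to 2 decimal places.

$791.30 billion

Initially m₁ = (1 + 0.31) / (0.135 + 0.048 + 0.31) ≈ 2.657201, so M₁ = 2.657201 × 460 ≈ 1222.3125 billion.
After the change m₂ = (1 + 0.0589) / (0.135 + 0.048 + 0.0589) ≈ 4.377429, so M₂ = 4.377429 × 460 ≈ 2013.6173 billion.
ΔM = M₂ − M₁ = 2013.6173 − 1222.3125 = 791.3048 billion.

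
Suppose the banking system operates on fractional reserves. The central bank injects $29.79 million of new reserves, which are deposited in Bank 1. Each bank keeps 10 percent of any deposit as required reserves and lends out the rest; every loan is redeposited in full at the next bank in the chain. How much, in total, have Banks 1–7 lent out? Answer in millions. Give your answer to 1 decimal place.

Bank i lends (1 − rr)^i of the original deposit: Bank 1 lends 29.79·0.9000 = 26.8110, Bank 2 lends 29.79·0.9000² = 24.1299, and so on.
Summing a geometric series: total = 29.79·[0.9000·(1 − 0.9000^7) / (1 − 0.9000)] ≈ 139.8738 million.

$139.9 million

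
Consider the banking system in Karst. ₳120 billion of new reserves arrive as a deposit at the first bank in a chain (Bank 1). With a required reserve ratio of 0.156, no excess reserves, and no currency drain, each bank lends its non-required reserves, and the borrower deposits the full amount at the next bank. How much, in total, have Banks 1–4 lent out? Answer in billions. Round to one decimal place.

Bank i lends (1 − rr)^i of the original deposit: Bank 1 lends 120·0.8440 = 101.2800, Bank 2 lends 120·0.8440² ≈ 85.4803, and so on.
Summing a geometric series: total = 120·[0.8440·(1 − 0.8440^4) / (1 − 0.8440)] ≈ 319.7964 billion.

₳319.8 billion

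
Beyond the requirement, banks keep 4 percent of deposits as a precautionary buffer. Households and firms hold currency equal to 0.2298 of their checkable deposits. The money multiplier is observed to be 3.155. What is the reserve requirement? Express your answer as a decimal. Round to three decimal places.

Using m = 3.155. Since m = (1 + c)/(c + rr + e), the denominator satisfies c + rr + e = (1 + c)/m = (1 + 0.2298) / 3.155 ≈ 0.389794.
With c = 0.2298 and e = 0.04, the reserve requirement is 0.389794 − 0.2298 − 0.04 = 0.119994.

0.120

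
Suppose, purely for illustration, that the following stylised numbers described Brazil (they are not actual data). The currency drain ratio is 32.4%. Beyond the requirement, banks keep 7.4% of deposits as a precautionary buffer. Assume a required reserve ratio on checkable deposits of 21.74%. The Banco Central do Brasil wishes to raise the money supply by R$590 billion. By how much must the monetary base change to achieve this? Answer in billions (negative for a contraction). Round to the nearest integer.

R$274 billion

The money multiplier is m = (1 + c) / (rr + e + c) = (1 + 0.324) / (0.2174 + 0.074 + 0.324) ≈ 2.1514.
ΔMB = ΔM / m = (+590) / 2.1514 ≈ 274.24 billion.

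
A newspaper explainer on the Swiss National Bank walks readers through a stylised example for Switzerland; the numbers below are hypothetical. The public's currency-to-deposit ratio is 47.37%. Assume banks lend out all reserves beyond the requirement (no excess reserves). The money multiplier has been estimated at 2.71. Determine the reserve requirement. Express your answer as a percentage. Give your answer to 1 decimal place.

7.0%

Using m = 2.71. Since m = (1 + c)/(c + rr + e), the denominator satisfies c + rr + e = (1 + c)/m = (1 + 0.4737) / 2.71 ≈ 0.543801.
With c = 0.4737 and e = 0, the reserve requirement is 0.543801 − 0.4737 − 0 = 0.070101.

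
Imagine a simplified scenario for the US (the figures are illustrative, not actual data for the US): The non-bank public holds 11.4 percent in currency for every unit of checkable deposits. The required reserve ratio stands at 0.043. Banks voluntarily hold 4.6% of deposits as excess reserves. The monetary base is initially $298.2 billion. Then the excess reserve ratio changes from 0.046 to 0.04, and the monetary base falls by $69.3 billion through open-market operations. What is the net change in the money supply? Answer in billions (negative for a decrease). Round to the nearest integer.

-342 billion

Before: m₁ = (1 + 0.114) / (0.043 + 0.046 + 0.114) ≈ 5.4877, MB₁ = 298.2, so M₁ = 5.4877 × 298.2 ≈ 1636.4321 billion.
After: m₂ = (1 + 0.114) / (0.043 + 0.04 + 0.114) ≈ 5.6548, MB₂ = 298.2 − 69.3 = 228.9, so M₂ = 5.6548 × 228.9 ≈ 1294.3837 billion.
ΔM = M₂ − M₁ = 1294.3837 − 1636.4321 = -342.0484 billion.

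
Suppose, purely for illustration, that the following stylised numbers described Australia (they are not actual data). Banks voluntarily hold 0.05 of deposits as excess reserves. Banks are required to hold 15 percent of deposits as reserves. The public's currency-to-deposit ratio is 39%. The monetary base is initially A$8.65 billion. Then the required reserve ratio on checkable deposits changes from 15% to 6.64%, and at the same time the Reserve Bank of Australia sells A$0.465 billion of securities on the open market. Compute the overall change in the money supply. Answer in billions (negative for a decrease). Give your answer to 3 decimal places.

A$2.088 billion

Before: m₁ = (1 + 0.39) / (0.15 + 0.05 + 0.39) ≈ 2.35593, MB₁ = 8.65, so M₁ = 2.35593 × 8.65 ≈ 20.3788 billion.
After: m₂ = (1 + 0.39) / (0.0664 + 0.05 + 0.39) ≈ 2.74487, MB₂ = 8.65 − 0.465 = 8.185, so M₂ = 2.74487 × 8.185 ≈ 22.4668 billion.
ΔM = M₂ − M₁ = 22.4668 − 20.3788 = 2.088 billion.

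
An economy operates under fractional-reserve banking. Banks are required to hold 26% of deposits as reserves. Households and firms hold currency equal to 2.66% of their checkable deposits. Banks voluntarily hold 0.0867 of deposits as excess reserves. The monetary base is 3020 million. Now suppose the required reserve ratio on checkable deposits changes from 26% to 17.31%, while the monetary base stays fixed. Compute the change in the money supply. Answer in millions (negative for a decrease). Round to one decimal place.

2520.0 million

Initially m₁ = (1 + 0.0266) / (0.26 + 0.0867 + 0.0266) ≈ 2.750067, so M₁ = 2.750067 × 3020 ≈ 8305.2023 million.
After the change m₂ = (1 + 0.0266) / (0.1731 + 0.0867 + 0.0266) ≈ 3.584497, so M₂ = 3.584497 × 3020 ≈ 10825.1809 million.
ΔM = M₂ − M₁ = 10825.1809 − 8305.2023 = 2519.9786 million.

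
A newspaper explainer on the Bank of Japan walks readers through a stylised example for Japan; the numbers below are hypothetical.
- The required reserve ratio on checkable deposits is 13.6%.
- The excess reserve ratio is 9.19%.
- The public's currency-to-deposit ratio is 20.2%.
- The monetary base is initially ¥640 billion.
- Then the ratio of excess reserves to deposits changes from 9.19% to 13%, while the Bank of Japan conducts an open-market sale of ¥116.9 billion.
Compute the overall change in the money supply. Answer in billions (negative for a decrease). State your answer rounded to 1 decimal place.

-445.9 billion

Before: m₁ = (1 + 0.202) / (0.136 + 0.0919 + 0.202) ≈ 2.79600, MB₁ = 640, so M₁ = 2.79600 × 640 = 1789.44 billion.
After: m₂ = (1 + 0.202) / (0.136 + 0.13 + 0.202) ≈ 2.56838, MB₂ = 640 − 116.9 = 523.1, so M₂ = 2.56838 × 523.1 ≈ 1343.5196 billion.
ΔM = M₂ − M₁ = 1343.5196 − 1789.44 = -445.9204 billion.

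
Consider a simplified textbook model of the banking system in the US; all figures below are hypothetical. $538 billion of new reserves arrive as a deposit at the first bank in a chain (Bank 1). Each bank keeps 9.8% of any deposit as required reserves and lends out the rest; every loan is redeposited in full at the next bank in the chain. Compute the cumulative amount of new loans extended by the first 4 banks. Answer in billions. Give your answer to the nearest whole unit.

$1674 billion

Bank i lends (1 − rr)^i of the original deposit: Bank 1 lends 538·0.9020 = 485.2760, Bank 2 lends 538·0.9020² ≈ 437.7190, and so on.
Summing a geometric series: total = 538·[0.9020·(1 − 0.9020^4) / (1 − 0.9020)] ≈ 1673.9473 billion.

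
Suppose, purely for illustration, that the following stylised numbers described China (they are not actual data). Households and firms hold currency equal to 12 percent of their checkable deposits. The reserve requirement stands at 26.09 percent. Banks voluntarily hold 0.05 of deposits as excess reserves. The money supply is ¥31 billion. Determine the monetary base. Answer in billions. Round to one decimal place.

The money multiplier is m = (1 + c) / (rr + e + c) = (1 + 0.12) / (0.2609 + 0.05 + 0.12) ≈ 2.5992.
MB = M / m = 31 / 2.5992 ≈ 11.9267 billion.

¥11.9 billion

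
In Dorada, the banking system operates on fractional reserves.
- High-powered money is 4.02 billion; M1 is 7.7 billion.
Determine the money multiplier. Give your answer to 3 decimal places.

1.915

The money multiplier is m = M / MB = 7.7 / 4.02 ≈ 1.91542.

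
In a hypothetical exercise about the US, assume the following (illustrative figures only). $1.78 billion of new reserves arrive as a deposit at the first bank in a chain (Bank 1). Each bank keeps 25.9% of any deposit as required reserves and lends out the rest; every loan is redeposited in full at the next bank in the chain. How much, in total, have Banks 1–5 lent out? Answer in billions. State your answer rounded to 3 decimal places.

Bank i lends (1 − rr)^i of the original deposit: Bank 1 lends 1.78·0.7410 ≈ 1.3190, Bank 2 lends 1.78·0.7410² ≈ 0.9774, and so on.
Summing a geometric series: total = 1.78·[0.7410·(1 − 0.7410^5) / (1 − 0.7410)] ≈ 3.9549 billion.

$3.955 billion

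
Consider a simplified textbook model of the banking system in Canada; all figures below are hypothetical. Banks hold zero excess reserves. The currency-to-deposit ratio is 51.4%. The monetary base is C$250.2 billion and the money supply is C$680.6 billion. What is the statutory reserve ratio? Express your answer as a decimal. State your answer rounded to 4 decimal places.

0.0426

Using m = M/MB = 680.6/250.2 ≈ 2.720224. Since m = (1 + c)/(c + rr + e), the denominator satisfies c + rr + e = (1 + c)/m = (1 + 0.514) / 2.720224 ≈ 0.556572.
With c = 0.514 and e = 0, the statutory reserve ratio is 0.556572 − 0.514 − 0 = 0.042572.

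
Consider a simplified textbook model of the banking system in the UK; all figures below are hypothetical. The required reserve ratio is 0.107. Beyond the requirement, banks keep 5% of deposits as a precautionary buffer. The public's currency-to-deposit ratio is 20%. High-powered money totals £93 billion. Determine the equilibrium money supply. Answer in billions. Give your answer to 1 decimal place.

The money multiplier is m = (1 + c) / (rr + e + c) = (1 + 0.2) / (0.107 + 0.05 + 0.2) ≈ 3.3613.
So M = m × MB = 3.3613 × 93 = 312.6009 billion.

£312.6 billion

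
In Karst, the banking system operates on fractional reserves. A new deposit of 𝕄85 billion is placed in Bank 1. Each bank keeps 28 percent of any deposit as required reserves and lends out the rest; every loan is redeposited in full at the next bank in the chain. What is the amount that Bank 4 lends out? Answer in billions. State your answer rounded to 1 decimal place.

𝕄22.8 billion

Each bank lends a fraction (1 − rr) = 0.7200 of the deposit it receives, so Bank 4 receives 85·0.7200^3 and lends 85·0.7200^4 ≈ 22.8428 billion.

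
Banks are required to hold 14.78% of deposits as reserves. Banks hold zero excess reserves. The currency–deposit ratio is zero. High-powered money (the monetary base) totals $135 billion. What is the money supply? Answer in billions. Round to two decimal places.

With no currency drain or excess reserves, the money multiplier is m = 1/rr = 1/0.1478 ≈ 6.765900.
Money supply M = m × MB = 6.765900 × 135 = 913.3965 billion.

$913.40 billion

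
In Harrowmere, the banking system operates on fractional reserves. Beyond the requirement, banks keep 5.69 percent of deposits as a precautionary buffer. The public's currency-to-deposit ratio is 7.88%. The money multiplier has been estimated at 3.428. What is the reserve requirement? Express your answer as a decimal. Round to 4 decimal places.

Using m = 3.428. Since m = (1 + c)/(c + rr + e), the denominator satisfies c + rr + e = (1 + c)/m = (1 + 0.0788) / 3.428 ≈ 0.314702.
With c = 0.0788 and e = 0.0569, the reserve requirement is 0.314702 − 0.0788 − 0.0569 = 0.179002.

0.1790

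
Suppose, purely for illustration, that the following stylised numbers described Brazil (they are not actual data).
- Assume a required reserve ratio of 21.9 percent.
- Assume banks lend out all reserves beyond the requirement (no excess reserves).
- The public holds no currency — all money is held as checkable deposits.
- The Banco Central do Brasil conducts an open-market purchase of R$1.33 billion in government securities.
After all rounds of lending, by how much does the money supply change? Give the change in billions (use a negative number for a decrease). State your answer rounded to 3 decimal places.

The simple money multiplier is m = 1/rr = 1/0.219 ≈ 4.56621.
An open-market purchase increases the monetary base by 1.33 billion, so ΔM = m × ΔMB = 4.56621 × 1.33 ≈ 6.0731 billion.

R$6.073 billion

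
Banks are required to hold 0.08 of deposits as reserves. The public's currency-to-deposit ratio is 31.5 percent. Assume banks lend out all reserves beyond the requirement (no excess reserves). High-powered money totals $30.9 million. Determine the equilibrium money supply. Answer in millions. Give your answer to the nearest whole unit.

$103 million

The money multiplier is m = (1 + c) / (rr + c) = (1 + 0.315) / (0.08 + 0.315) ≈ 3.3291.
So M = m × MB = 3.3291 × 30.9 ≈ 102.8692 million.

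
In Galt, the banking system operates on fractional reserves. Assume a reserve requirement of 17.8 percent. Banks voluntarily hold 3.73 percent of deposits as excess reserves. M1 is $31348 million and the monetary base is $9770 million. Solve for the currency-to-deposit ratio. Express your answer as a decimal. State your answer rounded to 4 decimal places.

0.1400

Using m = M/MB = 31348/9770 ≈ 3.208598. From m = (1 + c)/(c + rr + e), rearranging gives 1 + c = m·(c + rr + e), so c·(1 − m) = m·(rr + e) − 1.
Hence c = [m·(rr + e) − 1]/(1 − m) = [3.208598 × (0.178 + 0.0373) − 1] / (1 − 3.208598) ≈ 0.139993.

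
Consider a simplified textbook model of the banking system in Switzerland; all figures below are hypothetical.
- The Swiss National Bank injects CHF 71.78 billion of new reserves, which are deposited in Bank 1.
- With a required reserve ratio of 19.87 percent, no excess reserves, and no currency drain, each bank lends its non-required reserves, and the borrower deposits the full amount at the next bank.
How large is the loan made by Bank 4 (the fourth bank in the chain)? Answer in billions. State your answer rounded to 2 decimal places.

Each bank lends a fraction (1 − rr) = 0.8013 of the deposit it receives, so Bank 4 receives 71.78·0.8013^3 and lends 71.78·0.8013^4 ≈ 29.5927 billion.

CHF 29.59 billion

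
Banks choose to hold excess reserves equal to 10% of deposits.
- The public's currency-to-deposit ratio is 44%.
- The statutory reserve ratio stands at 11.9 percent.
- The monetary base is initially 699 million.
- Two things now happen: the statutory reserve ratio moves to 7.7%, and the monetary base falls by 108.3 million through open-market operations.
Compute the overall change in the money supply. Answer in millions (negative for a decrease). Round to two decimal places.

Before: m₁ = (1 + 0.44) / (0.119 + 0.1 + 0.44) ≈ 2.185129, MB₁ = 699, so M₁ = 2.185129 × 699 ≈ 1527.4052 million.
After: m₂ = (1 + 0.44) / (0.077 + 0.1 + 0.44) ≈ 2.333874, MB₂ = 699 − 108.3 = 590.7, so M₂ = 2.333874 × 590.7 ≈ 1378.6194 million.
ΔM = M₂ − M₁ = 1378.6194 − 1527.4052 = -148.7858 million.

-148.79 million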